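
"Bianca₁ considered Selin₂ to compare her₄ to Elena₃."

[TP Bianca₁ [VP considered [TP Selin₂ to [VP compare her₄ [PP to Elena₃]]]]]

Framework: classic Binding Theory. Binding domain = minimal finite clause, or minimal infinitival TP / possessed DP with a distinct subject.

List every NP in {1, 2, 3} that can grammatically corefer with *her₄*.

*her* is a pronoun, so Principle B applies: it must be free in its binding domain.
Binding domain of *her₄*: the embedded TP, whose subject is Selin₂.
*Bianca₁* c-commands the pronoun but from outside its binding domain, and is not c-commanded by it → coindexation permitted.
*Selin₂* c-commands the pronoun within its binding domain → coindexation would violate Principle B.
*Elena₃*: the pronoun c-commands this R-expression → coindexation would violate Principle C on *Elena₃*.

{1}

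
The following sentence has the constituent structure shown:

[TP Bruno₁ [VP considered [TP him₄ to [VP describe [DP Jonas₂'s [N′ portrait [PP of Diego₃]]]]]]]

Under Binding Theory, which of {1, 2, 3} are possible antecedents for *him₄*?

none

*him* is a pronoun, so Principle B applies: it must be free in its binding domain.
Binding domain of *him₄*: the matrix TP, whose subject is Bruno₁.
*Bruno₁* c-commands the pronoun within its binding domain → coindexation would violate Principle B.
*Jonas₂*: the pronoun c-commands this R-expression → coindexation would violate Principle C on *Jonas₂*.
*Diego₃*: the pronoun c-commands this R-expression → coindexation would violate Principle C on *Diego₃*.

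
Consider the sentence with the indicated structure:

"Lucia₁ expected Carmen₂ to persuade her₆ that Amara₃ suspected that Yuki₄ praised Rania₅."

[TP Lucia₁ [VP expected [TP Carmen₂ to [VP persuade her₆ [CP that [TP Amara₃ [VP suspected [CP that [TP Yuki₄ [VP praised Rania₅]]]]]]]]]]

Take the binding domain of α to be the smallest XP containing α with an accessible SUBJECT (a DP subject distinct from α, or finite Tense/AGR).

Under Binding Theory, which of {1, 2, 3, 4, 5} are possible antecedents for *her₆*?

*her* is a pronoun, so Principle B applies: it must be free in its binding domain.
Binding domain of *her₆*: the embedded TP, whose subject is Carmen₂.
*Lucia₁* c-commands the pronoun but from outside its binding domain, and is not c-commanded by it → coindexation permitted.
*Carmen₂* c-commands the pronoun within its binding domain → coindexation would violate Principle B.
*Amara₃*: the pronoun c-commands this R-expression → coindexation would violate Principle C on *Amara₃*.
*Yuki₄*: the pronoun c-commands this R-expression → coindexation would violate Principle C on *Yuki₄*.
*Rania₅*: the pronoun c-commands this R-expression → coindexation would violate Principle C on *Rania₅*.

{1}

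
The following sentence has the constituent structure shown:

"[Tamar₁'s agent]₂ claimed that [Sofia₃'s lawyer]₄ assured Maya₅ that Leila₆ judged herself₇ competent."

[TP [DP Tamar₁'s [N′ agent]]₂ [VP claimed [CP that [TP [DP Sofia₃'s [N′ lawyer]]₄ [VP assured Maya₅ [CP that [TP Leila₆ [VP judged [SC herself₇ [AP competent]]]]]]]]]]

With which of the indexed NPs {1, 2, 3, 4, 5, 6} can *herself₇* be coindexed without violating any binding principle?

{6}

*herself* is an anaphor, so Principle A applies: it must be bound in its binding domain.
Binding domain of *herself₇*: the embedded TP, whose subject is Leila₆.
*Tamar₁* does not c-command the anaphor → cannot bind it.
*[Tamar₁'s agent]₂* c-commands the anaphor but is outside its binding domain → cannot satisfy Principle A.
*Sofia₃* does not c-command the anaphor → cannot bind it.
*[Sofia₃'s lawyer]₄* c-commands the anaphor but is outside its binding domain → cannot satisfy Principle A.
*Maya₅* c-commands the anaphor but is outside its binding domain → cannot satisfy Principle A.
*Leila₆* c-commands the anaphor within its binding domain → licit binder.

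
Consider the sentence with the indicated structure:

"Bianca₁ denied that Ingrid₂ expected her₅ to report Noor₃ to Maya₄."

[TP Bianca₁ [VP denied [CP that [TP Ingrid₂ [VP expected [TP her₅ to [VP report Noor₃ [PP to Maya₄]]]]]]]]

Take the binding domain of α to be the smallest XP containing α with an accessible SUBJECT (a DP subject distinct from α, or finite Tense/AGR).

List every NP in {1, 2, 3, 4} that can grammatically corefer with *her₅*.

{1}

*her* is a pronoun, so Principle B applies: it must be free in its binding domain.
Binding domain of *her₅*: the embedded TP, whose subject is Ingrid₂.
*Bianca₁* c-commands the pronoun but from outside its binding domain, and is not c-commanded by it → coindexation permitted.
*Ingrid₂* c-commands the pronoun within its binding domain → coindexation would violate Principle B.
*Noor₃*: the pronoun c-commands this R-expression → coindexation would violate Principle C on *Noor₃*.
*Maya₄*: the pronoun c-commands this R-expression → coindexation would violate Principle C on *Maya₄*.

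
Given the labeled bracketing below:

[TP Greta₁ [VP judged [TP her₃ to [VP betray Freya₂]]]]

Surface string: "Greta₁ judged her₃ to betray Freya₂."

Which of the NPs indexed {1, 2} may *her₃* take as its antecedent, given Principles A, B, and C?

none

*her* is a pronoun, so Principle B applies: it must be free in its binding domain.
Binding domain of *her₃*: the matrix TP, whose subject is Greta₁.
*Greta₁* c-commands the pronoun within its binding domain → coindexation would violate Principle B.
*Freya₂*: the pronoun c-commands this R-expression → coindexation would violate Principle C on *Freya₂*.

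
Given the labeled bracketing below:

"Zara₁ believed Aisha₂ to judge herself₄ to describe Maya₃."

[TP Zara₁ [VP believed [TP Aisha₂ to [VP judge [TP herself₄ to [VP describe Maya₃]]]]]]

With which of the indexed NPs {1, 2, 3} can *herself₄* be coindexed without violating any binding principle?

{2}

*herself* is an anaphor, so Principle A applies: it must be bound in its binding domain.
Binding domain of *herself₄*: the embedded TP, whose subject is Aisha₂.
*Zara₁* c-commands the anaphor but is outside its binding domain → cannot satisfy Principle A.
*Aisha₂* c-commands the anaphor within its binding domain → licit binder.
*Maya₃* does not c-command the anaphor → cannot bind it.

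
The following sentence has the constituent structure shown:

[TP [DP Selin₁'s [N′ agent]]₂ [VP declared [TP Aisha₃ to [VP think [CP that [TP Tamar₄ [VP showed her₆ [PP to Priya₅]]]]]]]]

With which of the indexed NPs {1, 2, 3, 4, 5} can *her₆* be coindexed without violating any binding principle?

*her* is a pronoun, so Principle B applies: it must be free in its binding domain.
Binding domain of *her₆*: the embedded TP, whose subject is Tamar₄.
*Selin₁* and the pronoun do not c-command one another → neither Principle B nor Principle C is at stake; coindexation permitted.
*[Selin₁'s agent]₂* c-commands the pronoun but from outside its binding domain, and is not c-commanded by it → coindexation permitted.
*Aisha₃* c-commands the pronoun but from outside its binding domain, and is not c-commanded by it → coindexation permitted.
*Tamar₄* c-commands the pronoun within its binding domain → coindexation would violate Principle B.
*Priya₅*: the pronoun c-commands this R-expression → coindexation would violate Principle C on *Priya₅*.

{1, 2, 3}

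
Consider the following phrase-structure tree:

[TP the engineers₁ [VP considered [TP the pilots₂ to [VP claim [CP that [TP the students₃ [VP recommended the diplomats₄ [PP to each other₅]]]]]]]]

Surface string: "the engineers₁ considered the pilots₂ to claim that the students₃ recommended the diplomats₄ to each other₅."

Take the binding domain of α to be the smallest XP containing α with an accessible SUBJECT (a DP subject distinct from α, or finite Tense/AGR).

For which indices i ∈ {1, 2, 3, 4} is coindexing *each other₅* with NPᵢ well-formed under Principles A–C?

*each other* is an anaphor, so Principle A applies: it must be bound in its binding domain.
Binding domain of *each other₅*: the embedded TP, whose subject is the students₃.
*the engineers₁* c-commands the anaphor but is outside its binding domain → cannot satisfy Principle A.
*the pilots₂* c-commands the anaphor but is outside its binding domain → cannot satisfy Principle A.
*the students₃* c-commands the anaphor within its binding domain → licit binder.
*the diplomats₄* c-commands the anaphor within its binding domain → licit binder.

{3, 4}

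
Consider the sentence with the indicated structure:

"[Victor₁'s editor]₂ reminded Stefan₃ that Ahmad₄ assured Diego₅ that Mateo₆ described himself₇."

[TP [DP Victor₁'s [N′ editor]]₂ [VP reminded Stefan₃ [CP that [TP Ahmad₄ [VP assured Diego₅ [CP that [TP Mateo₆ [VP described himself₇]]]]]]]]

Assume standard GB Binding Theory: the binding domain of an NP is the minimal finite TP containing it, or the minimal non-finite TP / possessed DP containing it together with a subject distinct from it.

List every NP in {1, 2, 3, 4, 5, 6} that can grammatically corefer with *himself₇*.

{6}

*himself* is an anaphor, so Principle A applies: it must be bound in its binding domain.
Binding domain of *himself₇*: the embedded TP, whose subject is Mateo₆.
*Victor₁* does not c-command the anaphor → cannot bind it.
*[Victor₁'s editor]₂* c-commands the anaphor but is outside its binding domain → cannot satisfy Principle A.
*Stefan₃* c-commands the anaphor but is outside its binding domain → cannot satisfy Principle A.
*Ahmad₄* c-commands the anaphor but is outside its binding domain → cannot satisfy Principle A.
*Diego₅* c-commands the anaphor but is outside its binding domain → cannot satisfy Principle A.
*Mateo₆* c-commands the anaphor within its binding domain → licit binder.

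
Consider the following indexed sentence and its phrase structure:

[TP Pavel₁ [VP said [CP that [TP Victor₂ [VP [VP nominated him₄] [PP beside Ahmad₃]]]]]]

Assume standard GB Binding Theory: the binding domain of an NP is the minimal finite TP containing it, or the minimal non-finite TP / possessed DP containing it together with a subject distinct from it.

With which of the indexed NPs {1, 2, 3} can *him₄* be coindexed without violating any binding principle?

*him* is a pronoun, so Principle B applies: it must be free in its binding domain.
Binding domain of *him₄*: the embedded TP, whose subject is Victor₂.
*Pavel₁* c-commands the pronoun but from outside its binding domain, and is not c-commanded by it → coindexation permitted.
*Victor₂* c-commands the pronoun within its binding domain → coindexation would violate Principle B.
*Ahmad₃* and the pronoun do not c-command one another → neither Principle B nor Principle C is at stake; coindexation permitted.

{1, 3}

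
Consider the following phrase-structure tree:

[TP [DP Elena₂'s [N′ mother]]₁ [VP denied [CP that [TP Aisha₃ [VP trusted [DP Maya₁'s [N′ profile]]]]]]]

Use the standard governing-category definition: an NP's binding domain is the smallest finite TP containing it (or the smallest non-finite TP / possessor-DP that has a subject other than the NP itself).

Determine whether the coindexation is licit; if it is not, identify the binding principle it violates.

The two coindexed NPs are *[Elena₂'s mother]₁* and *Maya₁*.
*Maya₁* is an R-expression. Principle C requires it to be free everywhere.
*[Elena₂'s mother]₁* c-commands it and carries the same index.
The R-expression is bound → Principle C violation.

Principle C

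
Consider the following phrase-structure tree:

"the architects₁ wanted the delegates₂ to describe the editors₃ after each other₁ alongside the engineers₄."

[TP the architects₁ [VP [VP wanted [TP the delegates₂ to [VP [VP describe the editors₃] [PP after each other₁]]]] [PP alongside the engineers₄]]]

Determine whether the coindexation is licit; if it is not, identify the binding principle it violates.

The two coindexed NPs are *the architects₁* and *each other₁*.
*each other₁* is an anaphor. Principle A requires it to be bound within its binding domain — the embedded TP, whose subject is the delegates₂.
Within that domain it is c-commanded by *the delegates₂*, which does not share its index.
*the architects₁* does c-command the anaphor, but from outside its binding domain.
The anaphor is unbound in its domain → Principle A violation.

Principle A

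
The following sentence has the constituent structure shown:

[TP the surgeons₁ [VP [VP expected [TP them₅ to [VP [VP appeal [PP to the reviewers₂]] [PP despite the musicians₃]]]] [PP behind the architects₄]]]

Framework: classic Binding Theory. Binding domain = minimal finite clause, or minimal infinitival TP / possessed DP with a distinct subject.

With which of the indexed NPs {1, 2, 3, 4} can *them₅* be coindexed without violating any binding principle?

{4}

*them* is a pronoun, so Principle B applies: it must be free in its binding domain.
Binding domain of *them₅*: the matrix TP, whose subject is the surgeons₁.
*the surgeons₁* c-commands the pronoun within its binding domain → coindexation would violate Principle B.
*the reviewers₂*: the pronoun c-commands this R-expression → coindexation would violate Principle C on *the reviewers₂*.
*the musicians₃*: the pronoun c-commands this R-expression → coindexation would violate Principle C on *the musicians₃*.
*the architects₄* and the pronoun do not c-command one another → neither Principle B nor Principle C is at stake; coindexation permitted.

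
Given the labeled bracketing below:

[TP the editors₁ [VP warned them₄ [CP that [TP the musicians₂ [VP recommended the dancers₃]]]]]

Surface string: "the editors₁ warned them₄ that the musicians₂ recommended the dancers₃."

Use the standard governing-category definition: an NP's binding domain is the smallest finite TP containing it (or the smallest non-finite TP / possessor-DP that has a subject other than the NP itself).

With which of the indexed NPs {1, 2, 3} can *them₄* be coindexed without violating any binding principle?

none

*them* is a pronoun, so Principle B applies: it must be free in its binding domain.
Binding domain of *them₄*: the matrix TP, whose subject is the editors₁.
*the editors₁* c-commands the pronoun within its binding domain → coindexation would violate Principle B.
*the musicians₂*: the pronoun c-commands this R-expression → coindexation would violate Principle C on *the musicians₂*.
*the dancers₃*: the pronoun c-commands this R-expression → coindexation would violate Principle C on *the dancers₃*.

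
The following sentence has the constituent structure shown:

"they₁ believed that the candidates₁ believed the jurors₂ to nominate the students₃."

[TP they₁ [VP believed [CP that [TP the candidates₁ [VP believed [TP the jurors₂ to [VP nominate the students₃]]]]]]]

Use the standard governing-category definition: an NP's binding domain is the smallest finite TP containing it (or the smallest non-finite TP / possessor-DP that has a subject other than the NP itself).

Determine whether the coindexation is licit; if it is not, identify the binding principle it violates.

The two coindexed NPs are *they₁* and *the candidates₁*.
*the candidates₁* is an R-expression. Principle C requires it to be free everywhere.
*they₁* c-commands it and carries the same index.
The R-expression is bound → Principle C violation.

Principle C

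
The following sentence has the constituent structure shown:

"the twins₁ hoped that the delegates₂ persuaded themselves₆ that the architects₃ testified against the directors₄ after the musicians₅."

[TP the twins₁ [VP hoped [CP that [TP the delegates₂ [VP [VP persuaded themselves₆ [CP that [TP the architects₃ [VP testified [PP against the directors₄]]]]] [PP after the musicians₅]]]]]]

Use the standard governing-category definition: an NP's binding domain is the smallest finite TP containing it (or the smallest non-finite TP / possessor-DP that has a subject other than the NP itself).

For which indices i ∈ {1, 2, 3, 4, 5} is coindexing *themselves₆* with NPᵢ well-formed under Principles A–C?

*themselves* is an anaphor, so Principle A applies: it must be bound in its binding domain.
Binding domain of *themselves₆*: the embedded TP, whose subject is the delegates₂.
*the twins₁* c-commands the anaphor but is outside its binding domain → cannot satisfy Principle A.
*the delegates₂* c-commands the anaphor within its binding domain → licit binder.
*the architects₃* does not c-command the anaphor → cannot bind it.
*the directors₄* does not c-command the anaphor → cannot bind it.
*the musicians₅* does not c-command the anaphor → cannot bind it.

{2}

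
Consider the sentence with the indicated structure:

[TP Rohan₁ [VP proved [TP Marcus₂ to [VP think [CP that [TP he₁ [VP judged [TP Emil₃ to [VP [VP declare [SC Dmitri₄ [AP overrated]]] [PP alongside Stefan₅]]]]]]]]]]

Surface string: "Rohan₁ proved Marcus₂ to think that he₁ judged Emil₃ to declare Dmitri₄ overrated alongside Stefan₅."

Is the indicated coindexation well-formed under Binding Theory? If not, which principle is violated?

The two coindexed NPs are *Rohan₁* and *he₁*.
*he₁* is a pronoun; nothing c-commands it within its binding domain (the embedded TP.), so Principle B holds trivially.
*Rohan₁* is an R-expression; *he₁* does not c-command it, and no other NP shares its index, so Principle C is satisfied.
All principles are respected.

grammatical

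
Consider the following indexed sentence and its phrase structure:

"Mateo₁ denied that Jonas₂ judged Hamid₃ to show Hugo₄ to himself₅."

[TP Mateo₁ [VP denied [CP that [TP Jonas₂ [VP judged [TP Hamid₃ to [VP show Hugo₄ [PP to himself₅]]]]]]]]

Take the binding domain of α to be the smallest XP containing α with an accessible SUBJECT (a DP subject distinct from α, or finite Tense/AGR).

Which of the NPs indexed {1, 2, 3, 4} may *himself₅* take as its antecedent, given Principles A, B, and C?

{3, 4}

*himself* is an anaphor, so Principle A applies: it must be bound in its binding domain.
Binding domain of *himself₅*: the embedded TP, whose subject is Hamid₃.
*Mateo₁* c-commands the anaphor but is outside its binding domain → cannot satisfy Principle A.
*Jonas₂* c-commands the anaphor but is outside its binding domain → cannot satisfy Principle A.
*Hamid₃* c-commands the anaphor within its binding domain → licit binder.
*Hugo₄* c-commands the anaphor within its binding domain → licit binder.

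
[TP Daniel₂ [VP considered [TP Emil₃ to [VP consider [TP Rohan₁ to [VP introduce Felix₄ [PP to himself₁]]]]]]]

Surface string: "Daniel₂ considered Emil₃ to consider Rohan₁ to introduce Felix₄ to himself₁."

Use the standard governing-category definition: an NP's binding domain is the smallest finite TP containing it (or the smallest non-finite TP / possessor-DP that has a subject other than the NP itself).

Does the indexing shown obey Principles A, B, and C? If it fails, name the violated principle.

The two coindexed NPs are *Rohan₁* and *himself₁*.
*himself₁* is an anaphor; its binding domain is the embedded TP, whose subject is Rohan₁. *Rohan₁* c-commands it within that domain and shares its index, so Principle A is satisfied.
*Rohan₁* is an R-expression; *himself₁* does not c-command it, and no other NP shares its index, so Principle C is satisfied.
All principles are respected.

grammatical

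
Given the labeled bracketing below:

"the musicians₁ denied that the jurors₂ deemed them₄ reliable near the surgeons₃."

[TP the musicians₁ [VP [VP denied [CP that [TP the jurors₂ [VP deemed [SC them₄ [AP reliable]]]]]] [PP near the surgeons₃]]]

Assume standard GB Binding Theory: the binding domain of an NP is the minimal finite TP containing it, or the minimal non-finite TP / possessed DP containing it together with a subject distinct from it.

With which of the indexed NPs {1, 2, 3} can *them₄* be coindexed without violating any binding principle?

*them* is a pronoun, so Principle B applies: it must be free in its binding domain.
Binding domain of *them₄*: the embedded TP, whose subject is the jurors₂.
*the musicians₁* c-commands the pronoun but from outside its binding domain, and is not c-commanded by it → coindexation permitted.
*the jurors₂* c-commands the pronoun within its binding domain → coindexation would violate Principle B.
*the surgeons₃* and the pronoun do not c-command one another → neither Principle B nor Principle C is at stake; coindexation permitted.

{1, 3}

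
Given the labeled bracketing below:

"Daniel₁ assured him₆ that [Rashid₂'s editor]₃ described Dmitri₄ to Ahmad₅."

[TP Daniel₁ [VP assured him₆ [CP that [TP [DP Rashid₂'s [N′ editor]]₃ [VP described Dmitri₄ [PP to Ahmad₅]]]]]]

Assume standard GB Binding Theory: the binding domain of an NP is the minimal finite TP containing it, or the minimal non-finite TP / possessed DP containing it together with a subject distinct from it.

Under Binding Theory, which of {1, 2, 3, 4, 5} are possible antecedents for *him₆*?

*him* is a pronoun, so Principle B applies: it must be free in its binding domain.
Binding domain of *him₆*: the matrix TP, whose subject is Daniel₁.
*Daniel₁* c-commands the pronoun within its binding domain → coindexation would violate Principle B.
*Rashid₂*: the pronoun c-commands this R-expression → coindexation would violate Principle C on *Rashid₂*.
*[Rashid₂'s editor]₃*: the pronoun c-commands this R-expression → coindexation would violate Principle C on *[Rashid₂'s editor]₃*.
*Dmitri₄*: the pronoun c-commands this R-expression → coindexation would violate Principle C on *Dmitri₄*.
*Ahmad₅*: the pronoun c-commands this R-expression → coindexation would violate Principle C on *Ahmad₅*.

none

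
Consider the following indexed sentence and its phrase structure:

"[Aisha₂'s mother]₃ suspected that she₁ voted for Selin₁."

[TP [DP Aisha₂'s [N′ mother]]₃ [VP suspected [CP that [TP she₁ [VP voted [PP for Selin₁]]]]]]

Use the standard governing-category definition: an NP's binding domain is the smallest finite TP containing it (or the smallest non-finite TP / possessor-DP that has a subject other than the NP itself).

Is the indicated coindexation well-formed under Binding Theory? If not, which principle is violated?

The two coindexed NPs are *she₁* and *Selin₁*.
*Selin₁* is an R-expression. Principle C requires it to be free everywhere.
*she₁* c-commands it and carries the same index.
The R-expression is bound → Principle C violation.

Principle C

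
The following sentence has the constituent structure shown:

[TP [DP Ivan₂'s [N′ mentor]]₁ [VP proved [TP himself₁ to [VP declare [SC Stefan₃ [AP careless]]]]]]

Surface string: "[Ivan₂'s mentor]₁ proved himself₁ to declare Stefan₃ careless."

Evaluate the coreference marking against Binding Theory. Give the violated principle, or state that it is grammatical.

grammatical

The two coindexed NPs are *[Ivan₂'s mentor]₁* and *himself₁*.
*himself₁* is an anaphor; its binding domain is the matrix TP, whose subject is [Ivan₂'s mentor]₁. *[Ivan₂'s mentor]₁* c-commands it within that domain and shares its index, so Principle A is satisfied.
*[Ivan₂'s mentor]₁* is an R-expression; *himself₁* does not c-command it, and no other NP shares its index, so Principle C is satisfied.
All principles are respected.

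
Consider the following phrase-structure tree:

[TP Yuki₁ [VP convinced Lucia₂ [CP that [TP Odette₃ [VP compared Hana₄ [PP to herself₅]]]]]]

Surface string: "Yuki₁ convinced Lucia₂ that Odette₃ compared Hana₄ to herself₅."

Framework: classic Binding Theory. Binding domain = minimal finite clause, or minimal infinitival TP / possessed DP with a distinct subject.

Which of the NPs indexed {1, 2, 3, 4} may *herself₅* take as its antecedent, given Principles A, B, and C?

*herself* is an anaphor, so Principle A applies: it must be bound in its binding domain.
Binding domain of *herself₅*: the embedded TP, whose subject is Odette₃.
*Yuki₁* c-commands the anaphor but is outside its binding domain → cannot satisfy Principle A.
*Lucia₂* c-commands the anaphor but is outside its binding domain → cannot satisfy Principle A.
*Odette₃* c-commands the anaphor within its binding domain → licit binder.
*Hana₄* c-commands the anaphor within its binding domain → licit binder.

{3, 4}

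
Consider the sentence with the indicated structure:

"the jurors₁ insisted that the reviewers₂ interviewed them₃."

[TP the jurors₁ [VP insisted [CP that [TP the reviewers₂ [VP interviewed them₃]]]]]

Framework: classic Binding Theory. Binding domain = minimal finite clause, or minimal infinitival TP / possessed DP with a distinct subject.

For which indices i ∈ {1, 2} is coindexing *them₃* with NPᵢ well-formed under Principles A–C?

{1}

*them* is a pronoun, so Principle B applies: it must be free in its binding domain.
Binding domain of *them₃*: the embedded TP, whose subject is the reviewers₂.
*the jurors₁* c-commands the pronoun but from outside its binding domain, and is not c-commanded by it → coindexation permitted.
*the reviewers₂* c-commands the pronoun within its binding domain → coindexation would violate Principle B.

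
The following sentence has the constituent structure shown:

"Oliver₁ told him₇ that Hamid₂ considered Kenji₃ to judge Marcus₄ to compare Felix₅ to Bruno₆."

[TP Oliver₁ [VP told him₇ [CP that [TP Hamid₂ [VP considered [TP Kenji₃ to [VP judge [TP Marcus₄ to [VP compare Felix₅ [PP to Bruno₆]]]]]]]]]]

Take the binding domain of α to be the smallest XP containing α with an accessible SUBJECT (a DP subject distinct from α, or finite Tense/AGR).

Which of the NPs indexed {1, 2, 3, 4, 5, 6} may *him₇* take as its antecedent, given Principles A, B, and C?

*him* is a pronoun, so Principle B applies: it must be free in its binding domain.
Binding domain of *him₇*: the matrix TP, whose subject is Oliver₁.
*Oliver₁* c-commands the pronoun within its binding domain → coindexation would violate Principle B.
*Hamid₂*: the pronoun c-commands this R-expression → coindexation would violate Principle C on *Hamid₂*.
*Kenji₃*: the pronoun c-commands this R-expression → coindexation would violate Principle C on *Kenji₃*.
*Marcus₄*: the pronoun c-commands this R-expression → coindexation would violate Principle C on *Marcus₄*.
*Felix₅*: the pronoun c-commands this R-expression → coindexation would violate Principle C on *Felix₅*.
*Bruno₆*: the pronoun c-commands this R-expression → coindexation would violate Principle C on *Bruno₆*.

none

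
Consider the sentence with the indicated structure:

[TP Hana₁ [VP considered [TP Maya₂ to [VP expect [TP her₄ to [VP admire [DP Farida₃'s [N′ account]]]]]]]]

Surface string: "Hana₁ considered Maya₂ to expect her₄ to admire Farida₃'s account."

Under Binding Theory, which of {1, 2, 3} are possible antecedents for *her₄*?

{1}

*her* is a pronoun, so Principle B applies: it must be free in its binding domain.
Binding domain of *her₄*: the embedded TP, whose subject is Maya₂.
*Hana₁* c-commands the pronoun but from outside its binding domain, and is not c-commanded by it → coindexation permitted.
*Maya₂* c-commands the pronoun within its binding domain → coindexation would violate Principle B.
*Farida₃*: the pronoun c-commands this R-expression → coindexation would violate Principle C on *Farida₃*.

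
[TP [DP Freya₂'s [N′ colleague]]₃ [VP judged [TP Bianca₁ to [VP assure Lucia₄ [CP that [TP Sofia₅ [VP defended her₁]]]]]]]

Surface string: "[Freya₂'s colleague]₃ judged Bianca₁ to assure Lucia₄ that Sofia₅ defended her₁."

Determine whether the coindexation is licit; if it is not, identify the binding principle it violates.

The two coindexed NPs are *Bianca₁* and *her₁*.
*her₁* is a pronoun; its binding domain is the embedded TP, whose subject is Sofia₅. Within that domain it is c-commanded only by *Sofia₅*, which carries a different index — the pronoun is free locally, so Principle B holds.
*Bianca₁* is an R-expression; *her₁* does not c-command it, and no other NP shares its index, so Principle C is satisfied.
All principles are respected.

grammatical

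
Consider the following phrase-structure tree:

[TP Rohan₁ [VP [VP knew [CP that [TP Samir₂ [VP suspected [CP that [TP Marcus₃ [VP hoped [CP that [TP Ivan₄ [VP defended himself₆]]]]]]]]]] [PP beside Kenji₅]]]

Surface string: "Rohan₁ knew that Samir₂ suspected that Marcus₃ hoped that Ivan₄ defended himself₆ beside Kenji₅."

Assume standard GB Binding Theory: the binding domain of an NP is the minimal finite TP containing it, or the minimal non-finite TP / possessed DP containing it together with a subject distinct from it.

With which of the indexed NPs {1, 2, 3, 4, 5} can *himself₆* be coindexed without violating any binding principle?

{4}

*himself* is an anaphor, so Principle A applies: it must be bound in its binding domain.
Binding domain of *himself₆*: the embedded TP, whose subject is Ivan₄.
*Rohan₁* c-commands the anaphor but is outside its binding domain → cannot satisfy Principle A.
*Samir₂* c-commands the anaphor but is outside its binding domain → cannot satisfy Principle A.
*Marcus₃* c-commands the anaphor but is outside its binding domain → cannot satisfy Principle A.
*Ivan₄* c-commands the anaphor within its binding domain → licit binder.
*Kenji₅* does not c-command the anaphor → cannot bind it.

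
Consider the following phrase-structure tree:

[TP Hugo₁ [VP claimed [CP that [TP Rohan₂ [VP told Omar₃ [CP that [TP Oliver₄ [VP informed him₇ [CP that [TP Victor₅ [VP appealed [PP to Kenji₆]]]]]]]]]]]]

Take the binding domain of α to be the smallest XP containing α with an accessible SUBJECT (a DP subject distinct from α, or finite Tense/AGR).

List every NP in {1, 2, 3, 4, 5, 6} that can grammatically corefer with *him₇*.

*him* is a pronoun, so Principle B applies: it must be free in its binding domain.
Binding domain of *him₇*: the embedded TP, whose subject is Oliver₄.
*Hugo₁* c-commands the pronoun but from outside its binding domain, and is not c-commanded by it → coindexation permitted.
*Rohan₂* c-commands the pronoun but from outside its binding domain, and is not c-commanded by it → coindexation permitted.
*Omar₃* c-commands the pronoun but from outside its binding domain, and is not c-commanded by it → coindexation permitted.
*Oliver₄* c-commands the pronoun within its binding domain → coindexation would violate Principle B.
*Victor₅*: the pronoun c-commands this R-expression → coindexation would violate Principle C on *Victor₅*.
*Kenji₆*: the pronoun c-commands this R-expression → coindexation would violate Principle C on *Kenji₆*.

{1, 2, 3}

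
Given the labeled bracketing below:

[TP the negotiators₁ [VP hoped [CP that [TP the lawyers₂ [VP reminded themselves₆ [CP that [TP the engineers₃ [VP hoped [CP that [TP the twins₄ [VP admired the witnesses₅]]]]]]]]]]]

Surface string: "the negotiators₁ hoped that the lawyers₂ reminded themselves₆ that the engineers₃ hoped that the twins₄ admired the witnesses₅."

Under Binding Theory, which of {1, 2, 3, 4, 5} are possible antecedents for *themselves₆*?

*themselves* is an anaphor, so Principle A applies: it must be bound in its binding domain.
Binding domain of *themselves₆*: the embedded TP, whose subject is the lawyers₂.
*the negotiators₁* c-commands the anaphor but is outside its binding domain → cannot satisfy Principle A.
*the lawyers₂* c-commands the anaphor within its binding domain → licit binder.
*the engineers₃* does not c-command the anaphor → cannot bind it.
*the twins₄* does not c-command the anaphor → cannot bind it.
*the witnesses₅* does not c-command the anaphor → cannot bind it.

{2}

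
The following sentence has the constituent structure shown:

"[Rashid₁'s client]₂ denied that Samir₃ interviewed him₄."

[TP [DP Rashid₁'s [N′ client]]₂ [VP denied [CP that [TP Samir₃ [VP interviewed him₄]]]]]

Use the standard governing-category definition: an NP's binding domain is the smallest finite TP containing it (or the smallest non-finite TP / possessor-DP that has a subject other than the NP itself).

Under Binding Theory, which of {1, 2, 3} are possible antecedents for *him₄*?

*him* is a pronoun, so Principle B applies: it must be free in its binding domain.
Binding domain of *him₄*: the embedded TP, whose subject is Samir₃.
*Rashid₁* and the pronoun do not c-command one another → neither Principle B nor Principle C is at stake; coindexation permitted.
*[Rashid₁'s client]₂* c-commands the pronoun but from outside its binding domain, and is not c-commanded by it → coindexation permitted.
*Samir₃* c-commands the pronoun within its binding domain → coindexation would violate Principle B.

{1, 2}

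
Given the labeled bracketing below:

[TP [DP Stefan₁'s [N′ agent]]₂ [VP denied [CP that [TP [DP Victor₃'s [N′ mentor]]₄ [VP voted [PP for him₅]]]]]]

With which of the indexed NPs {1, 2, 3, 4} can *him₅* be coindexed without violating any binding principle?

{1, 2, 3}

*him* is a pronoun, so Principle B applies: it must be free in its binding domain.
Binding domain of *him₅*: the embedded TP, whose subject is [Victor₃'s mentor]₄.
*Stefan₁* and the pronoun do not c-command one another → neither Principle B nor Principle C is at stake; coindexation permitted.
*[Stefan₁'s agent]₂* c-commands the pronoun but from outside its binding domain, and is not c-commanded by it → coindexation permitted.
*Victor₃* and the pronoun do not c-command one another → neither Principle B nor Principle C is at stake; coindexation permitted.
*[Victor₃'s mentor]₄* c-commands the pronoun within its binding domain → coindexation would violate Principle B.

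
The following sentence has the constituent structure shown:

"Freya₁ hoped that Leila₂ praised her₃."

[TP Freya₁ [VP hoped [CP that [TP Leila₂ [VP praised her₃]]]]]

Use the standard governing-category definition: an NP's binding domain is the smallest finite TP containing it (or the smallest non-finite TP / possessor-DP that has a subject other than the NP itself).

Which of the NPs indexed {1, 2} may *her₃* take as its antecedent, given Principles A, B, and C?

*her* is a pronoun, so Principle B applies: it must be free in its binding domain.
Binding domain of *her₃*: the embedded TP, whose subject is Leila₂.
*Freya₁* c-commands the pronoun but from outside its binding domain, and is not c-commanded by it → coindexation permitted.
*Leila₂* c-commands the pronoun within its binding domain → coindexation would violate Principle B.

{1}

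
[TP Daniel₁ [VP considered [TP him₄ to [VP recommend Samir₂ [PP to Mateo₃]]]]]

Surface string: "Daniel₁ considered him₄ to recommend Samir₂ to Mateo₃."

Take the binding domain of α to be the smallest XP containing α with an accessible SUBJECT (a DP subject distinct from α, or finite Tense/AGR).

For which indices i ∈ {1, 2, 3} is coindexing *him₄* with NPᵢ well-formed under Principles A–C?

none

*him* is a pronoun, so Principle B applies: it must be free in its binding domain.
Binding domain of *him₄*: the matrix TP, whose subject is Daniel₁.
*Daniel₁* c-commands the pronoun within its binding domain → coindexation would violate Principle B.
*Samir₂*: the pronoun c-commands this R-expression → coindexation would violate Principle C on *Samir₂*.
*Mateo₃*: the pronoun c-commands this R-expression → coindexation would violate Principle C on *Mateo₃*.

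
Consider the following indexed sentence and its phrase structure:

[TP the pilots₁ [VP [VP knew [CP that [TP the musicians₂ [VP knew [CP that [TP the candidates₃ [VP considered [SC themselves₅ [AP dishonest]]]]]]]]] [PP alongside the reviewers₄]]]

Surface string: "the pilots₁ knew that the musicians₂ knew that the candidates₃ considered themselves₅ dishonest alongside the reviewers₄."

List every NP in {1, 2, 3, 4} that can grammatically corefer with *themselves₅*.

{3}

*themselves* is an anaphor, so Principle A applies: it must be bound in its binding domain.
Binding domain of *themselves₅*: the embedded TP, whose subject is the candidates₃.
*the pilots₁* c-commands the anaphor but is outside its binding domain → cannot satisfy Principle A.
*the musicians₂* c-commands the anaphor but is outside its binding domain → cannot satisfy Principle A.
*the candidates₃* c-commands the anaphor within its binding domain → licit binder.
*the reviewers₄* does not c-command the anaphor → cannot bind it.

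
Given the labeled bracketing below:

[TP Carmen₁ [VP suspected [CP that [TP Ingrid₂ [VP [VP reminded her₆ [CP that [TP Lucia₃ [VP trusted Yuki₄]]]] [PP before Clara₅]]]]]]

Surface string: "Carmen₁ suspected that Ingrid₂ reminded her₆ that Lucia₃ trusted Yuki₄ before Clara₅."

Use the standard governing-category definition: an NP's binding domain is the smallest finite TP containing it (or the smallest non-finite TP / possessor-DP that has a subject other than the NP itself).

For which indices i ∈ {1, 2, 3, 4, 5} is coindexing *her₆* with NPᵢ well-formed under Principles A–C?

*her* is a pronoun, so Principle B applies: it must be free in its binding domain.
Binding domain of *her₆*: the embedded TP, whose subject is Ingrid₂.
*Carmen₁* c-commands the pronoun but from outside its binding domain, and is not c-commanded by it → coindexation permitted.
*Ingrid₂* c-commands the pronoun within its binding domain → coindexation would violate Principle B.
*Lucia₃*: the pronoun c-commands this R-expression → coindexation would violate Principle C on *Lucia₃*.
*Yuki₄*: the pronoun c-commands this R-expression → coindexation would violate Principle C on *Yuki₄*.
*Clara₅* and the pronoun do not c-command one another → neither Principle B nor Principle C is at stake; coindexation permitted.

{1, 5}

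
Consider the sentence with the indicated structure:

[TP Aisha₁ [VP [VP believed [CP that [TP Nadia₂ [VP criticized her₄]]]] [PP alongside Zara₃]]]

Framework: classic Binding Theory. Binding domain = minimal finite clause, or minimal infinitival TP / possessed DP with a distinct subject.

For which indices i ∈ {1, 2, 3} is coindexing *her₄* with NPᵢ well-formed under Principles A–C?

*her* is a pronoun, so Principle B applies: it must be free in its binding domain.
Binding domain of *her₄*: the embedded TP, whose subject is Nadia₂.
*Aisha₁* c-commands the pronoun but from outside its binding domain, and is not c-commanded by it → coindexation permitted.
*Nadia₂* c-commands the pronoun within its binding domain → coindexation would violate Principle B.
*Zara₃* and the pronoun do not c-command one another → neither Principle B nor Principle C is at stake; coindexation permitted.

{1, 3}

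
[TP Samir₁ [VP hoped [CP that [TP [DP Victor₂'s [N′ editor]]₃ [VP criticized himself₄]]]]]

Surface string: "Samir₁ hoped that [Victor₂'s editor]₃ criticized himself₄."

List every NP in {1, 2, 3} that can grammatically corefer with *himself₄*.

{3}

*himself* is an anaphor, so Principle A applies: it must be bound in its binding domain.
Binding domain of *himself₄*: the embedded TP, whose subject is [Victor₂'s editor]₃.
*Samir₁* c-commands the anaphor but is outside its binding domain → cannot satisfy Principle A.
*Victor₂* does not c-command the anaphor → cannot bind it.
*[Victor₂'s editor]₃* c-commands the anaphor within its binding domain → licit binder.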